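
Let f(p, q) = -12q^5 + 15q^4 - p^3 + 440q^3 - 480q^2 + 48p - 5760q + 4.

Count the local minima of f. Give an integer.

f separates as a function of p plus a function of q, so ∇f=0 decouples.
∂f/∂p = -3(p - 4)(p + 4) = 0 at p ∈ {-4, 4}; ∂f/∂q = -60(q - 4)(q - 3)(q + 2)(q + 4) = 0 at q ∈ {-4, -2, 3, 4}.
The Hessian is diagonal: diag(f_pp, f_qq). Second derivatives: f_pp(-4)=24, f_pp(4)=-24; f_qq(-4)=6720, f_qq(-2)=-3600, f_qq(3)=2100, f_qq(4)=-2880.
Local minima occur where both diagonal entries positive: (-4, -4), (-4, 3). Count: 2.

2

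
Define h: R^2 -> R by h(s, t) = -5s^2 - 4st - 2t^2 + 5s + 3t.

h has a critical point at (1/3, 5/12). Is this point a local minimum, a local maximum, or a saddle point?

The Hessian of h is constant: H = [[-10, -4], [-4, -4]].
det(H) = (-10)·(-4) − (-4)² = 24.
det(H) > 0 and tr(H) = -14 < 0, so H is negative definite and the point is a local maximum.

local maximum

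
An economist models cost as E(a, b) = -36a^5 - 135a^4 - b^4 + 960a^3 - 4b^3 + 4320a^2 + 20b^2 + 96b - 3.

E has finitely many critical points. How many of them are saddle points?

6

E separates as a function of a plus a function of b, so ∇E=0 decouples.
∂E/∂a = -180a(a - 4)(a + 3)(a + 4) = 0 at a ∈ {-4, -3, 0, 4}; ∂E/∂b = -4(b - 3)(b + 2)(b + 4) = 0 at b ∈ {-4, -2, 3}.
The Hessian is diagonal: diag(E_aa, E_bb). Second derivatives: E_aa(-4)=5760, E_aa(-3)=-3780, E_aa(0)=8640, E_aa(4)=-40320; E_bb(-4)=-56, E_bb(-2)=40, E_bb(3)=-140.
Saddle points occur where the two diagonal entries have opposite signs: (-4, -4), (-4, 3), (-3, -2), (0, -4), (0, 3), (4, -2). Count: 6.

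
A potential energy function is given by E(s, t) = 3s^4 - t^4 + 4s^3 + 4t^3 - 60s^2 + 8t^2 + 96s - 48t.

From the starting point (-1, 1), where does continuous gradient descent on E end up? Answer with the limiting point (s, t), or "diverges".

(-4, 2)

E is separable, so gradient descent decouples: s follows -∂E/∂s, t follows -∂E/∂t.
∂E/∂s = 12(s - 2)(s - 1)(s + 4); at s=-1 this is 216, so s decreases.
∂E/∂t = -4(t - 3)(t - 2)(t + 2); at t=1 this is -24, so t increases.
s converges to its nearest critical value -4 (a local min of the s-part); t converges to 2. The iterate converges to (-4, 2).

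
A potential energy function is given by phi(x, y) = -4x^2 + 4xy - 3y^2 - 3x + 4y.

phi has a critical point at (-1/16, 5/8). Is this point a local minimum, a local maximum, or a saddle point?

The Hessian of phi is constant: H = [[-8, 4], [4, -6]].
det(H) = (-8)·(-6) − 4² = 32.
det(H) > 0 and tr(H) = -14 < 0, so H is negative definite and the point is a local maximum.

local maximum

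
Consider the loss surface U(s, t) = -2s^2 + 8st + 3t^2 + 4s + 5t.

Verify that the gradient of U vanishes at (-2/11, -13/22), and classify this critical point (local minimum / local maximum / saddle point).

saddle point

∇U = (-4s + 8t + 4, 8s + 6t + 5); substituting (-2/11, -13/22) gives ∇U = (0, 0), so (-2/11, -13/22) is indeed a critical point.
The Hessian of U is constant: H = [[-4, 8], [8, 6]].
det(H) = (-4)·6 − 8² = -88.
Since det(H) < 0, H is indefinite and the critical point is a saddle point.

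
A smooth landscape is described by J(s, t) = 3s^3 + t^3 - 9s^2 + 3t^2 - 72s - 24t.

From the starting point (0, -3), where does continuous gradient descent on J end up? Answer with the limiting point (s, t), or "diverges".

J is separable, so gradient descent decouples: s follows -∂J/∂s, t follows -∂J/∂t.
∂J/∂s = 9(s - 4)(s + 2); at s=0 this is -72, so s increases.
∂J/∂t = 3(t - 2)(t + 4); at t=-3 this is -15, so t increases.
s converges to its nearest critical value 4 (a local min of the s-part); t converges to 2. The iterate converges to (4, 2).

(4, 2)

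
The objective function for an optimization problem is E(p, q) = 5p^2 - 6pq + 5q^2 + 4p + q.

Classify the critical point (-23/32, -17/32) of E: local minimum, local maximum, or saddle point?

The Hessian of E is constant: H = [[10, -6], [-6, 10]].
det(H) = 10·10 − (-6)² = 64.
det(H) > 0 and tr(H) = 20 > 0, so H is positive definite and the point is a local minimum.

local minimum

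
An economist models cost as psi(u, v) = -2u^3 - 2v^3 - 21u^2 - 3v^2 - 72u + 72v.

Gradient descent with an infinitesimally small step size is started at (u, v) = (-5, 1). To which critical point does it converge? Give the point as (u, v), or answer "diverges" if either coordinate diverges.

psi is separable, so gradient descent decouples: u follows -∂psi/∂u, v follows -∂psi/∂v.
∂psi/∂u = -6(u + 3)(u + 4); at u=-5 this is -12, so u increases.
∂psi/∂v = -6(v - 3)(v + 4); at v=1 this is 60, so v decreases.
u converges to its nearest critical value -4 (a local min of the u-part); v converges to -4. The iterate converges to (-4, -4).

(-4, -4)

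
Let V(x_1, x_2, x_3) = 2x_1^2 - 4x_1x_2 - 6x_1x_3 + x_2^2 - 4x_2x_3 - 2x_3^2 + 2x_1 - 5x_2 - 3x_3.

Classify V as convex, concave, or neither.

V is quadratic, so its Hessian is the constant matrix H = [[4, -4, -6], [-4, 2, -4], [-6, -4, -4]].
Leading principal minors: 4, -8, -296.
Neither pattern holds ⇒ H is indefinite ⇒ neither convex nor concave.

neither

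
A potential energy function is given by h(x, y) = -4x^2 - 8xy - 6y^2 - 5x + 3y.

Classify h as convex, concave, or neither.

concave

h is quadratic, so its Hessian is the constant matrix H = [[-8, -8], [-8, -12]].
det(H) = 32, tr(H) = -20.
det(H) > 0 and tr(H) < 0, so H is negative definite everywhere: concave.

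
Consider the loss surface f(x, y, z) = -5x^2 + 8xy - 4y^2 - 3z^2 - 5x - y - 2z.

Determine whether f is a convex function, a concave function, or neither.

f is quadratic, so its Hessian is the constant matrix H = [[-10, 8, 0], [8, -8, 0], [0, 0, -6]].
Leading principal minors: -10, 16, -96.
Signs alternate −, +, − ⇒ H ≺ 0 ⇒ concave.

concave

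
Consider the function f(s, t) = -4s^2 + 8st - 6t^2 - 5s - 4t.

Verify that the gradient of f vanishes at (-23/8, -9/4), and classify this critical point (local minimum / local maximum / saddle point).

local maximum

∇f = (-8s + 8t - 5, 8s - 12t - 4); substituting (-23/8, -9/4) gives ∇f = (0, 0), so (-23/8, -9/4) is indeed a critical point.
The Hessian of f is constant: H = [[-8, 8], [8, -12]].
det(H) = (-8)·(-12) − 8² = 32.
det(H) > 0 and tr(H) = -20 < 0, so H is negative definite and the point is a local maximum.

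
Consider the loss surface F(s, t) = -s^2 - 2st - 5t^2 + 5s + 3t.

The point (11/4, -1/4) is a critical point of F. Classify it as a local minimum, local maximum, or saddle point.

local maximum

The Hessian of F is constant: H = [[-2, -2], [-2, -10]].
det(H) = (-2)·(-10) − (-2)² = 16.
det(H) > 0 and tr(H) = -12 < 0, so H is negative definite and the point is a local maximum.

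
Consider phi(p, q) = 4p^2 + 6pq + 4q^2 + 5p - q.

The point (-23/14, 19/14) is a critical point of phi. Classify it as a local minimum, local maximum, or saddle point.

local minimum

The Hessian of phi is constant: H = [[8, 6], [6, 8]].
det(H) = 8·8 − 6² = 28.
det(H) > 0 and tr(H) = 16 > 0, so H is positive definite and the point is a local minimum.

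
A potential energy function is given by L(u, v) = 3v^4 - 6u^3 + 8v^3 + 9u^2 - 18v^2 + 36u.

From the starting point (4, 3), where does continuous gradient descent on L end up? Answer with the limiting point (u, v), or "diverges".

diverges

L is separable, so gradient descent decouples: u follows -∂L/∂u, v follows -∂L/∂v.
∂L/∂u = -18(u - 2)(u + 1); at u=4 this is -180, so u increases.
∂L/∂v = 12v(v - 1)(v + 3); at v=3 this is 432, so v decreases.
The u-coordinate has no critical point in that direction and runs off to infinity.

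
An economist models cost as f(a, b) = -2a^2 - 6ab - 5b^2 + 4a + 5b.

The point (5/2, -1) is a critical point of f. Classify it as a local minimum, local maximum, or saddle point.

local maximum

The Hessian of f is constant: H = [[-4, -6], [-6, -10]].
det(H) = (-4)·(-10) − (-6)² = 4.
det(H) > 0 and tr(H) = -14 < 0, so H is negative definite and the point is a local maximum.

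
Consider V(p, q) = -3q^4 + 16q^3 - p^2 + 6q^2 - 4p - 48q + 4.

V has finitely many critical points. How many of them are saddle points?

1

V separates as a function of p plus a function of q, so ∇V=0 decouples.
∂V/∂p = -2(p + 2) = 0 at p ∈ {-2}; ∂V/∂q = -12(q - 4)(q - 1)(q + 1) = 0 at q ∈ {-1, 1, 4}.
The Hessian is diagonal: diag(V_pp, V_qq). Second derivatives: V_pp(-2)=-2; V_qq(-1)=-120, V_qq(1)=72, V_qq(4)=-180.
Saddle points occur where the two diagonal entries have opposite signs: (-2, 1). Count: 1.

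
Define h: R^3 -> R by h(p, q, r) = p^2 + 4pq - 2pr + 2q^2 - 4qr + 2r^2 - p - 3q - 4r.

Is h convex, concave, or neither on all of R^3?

h is quadratic, so its Hessian is the constant matrix H = [[2, 4, -2], [4, 4, -4], [-2, -4, 4]].
Leading principal minors: 2, -8, -16.
Neither pattern holds ⇒ H is indefinite ⇒ neither convex nor concave.

neither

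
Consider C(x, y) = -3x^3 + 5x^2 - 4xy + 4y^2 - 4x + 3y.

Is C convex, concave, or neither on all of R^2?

The term -3x^3 is cubic, so the Hessian is not constant.
∂²C/∂x² = -18x + 10, which takes both signs as x varies (negative for sufficiently large x). A diagonal entry of the Hessian changing sign means the Hessian is neither positive- nor negative-semidefinite on all of R^2.

neither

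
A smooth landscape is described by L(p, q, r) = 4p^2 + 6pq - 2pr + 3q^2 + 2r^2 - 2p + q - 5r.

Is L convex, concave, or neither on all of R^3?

L is quadratic, so its Hessian is the constant matrix H = [[8, 6, -2], [6, 6, 0], [-2, 0, 4]].
Leading principal minors: 8, 12, 24.
All positive ⇒ H ≻ 0 ⇒ convex.

convex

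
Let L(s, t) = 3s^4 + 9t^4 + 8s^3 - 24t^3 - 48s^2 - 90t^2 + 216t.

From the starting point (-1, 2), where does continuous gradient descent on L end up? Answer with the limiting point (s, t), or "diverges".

(-4, 3)

L is separable, so gradient descent decouples: s follows -∂L/∂s, t follows -∂L/∂t.
∂L/∂s = 12s(s - 2)(s + 4); at s=-1 this is 108, so s decreases.
∂L/∂t = 36(t - 3)(t - 1)(t + 2); at t=2 this is -144, so t increases.
s converges to its nearest critical value -4 (a local min of the s-part); t converges to 3. The iterate converges to (-4, 3).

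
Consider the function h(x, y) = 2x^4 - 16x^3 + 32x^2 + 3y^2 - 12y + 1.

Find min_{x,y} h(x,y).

h(x,y) separates as P(x) + Q(y) + 1, so its minimum is min P + min Q + 1.
P'(x) = 8x(x - 4)(x - 2) vanishes at x ∈ {0, 2, 4}; Q'(y) = 6y - 12 vanishes at y ∈ {2}.
Local minima of P (where P''>0): P(0)=0, P(4)=0. Local minima of Q: Q(2)=-12.
So the global minimum of h is P(0) + Q(2) + 1 = 0 − 12 + 1 = -11, attained at (0, 2).

-11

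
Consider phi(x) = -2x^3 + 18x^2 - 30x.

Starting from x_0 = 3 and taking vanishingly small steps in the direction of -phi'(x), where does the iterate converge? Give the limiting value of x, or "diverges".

phi'(x) = -6(x - 5)(x - 1), so phi'(3) = 24.
Gradient descent moves in the -phi' direction, i.e. x is decreasing.
The nearest critical point in that direction is x = 1, where phi'' = 24 > 0 (a local minimum). The iterate converges there.

1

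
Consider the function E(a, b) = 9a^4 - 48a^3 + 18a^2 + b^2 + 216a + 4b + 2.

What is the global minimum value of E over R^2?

-143

E(a,b) separates as P(a) + Q(b) + 2, so its minimum is min P + min Q + 2.
P'(a) = 36(a - 3)(a - 2)(a + 1) vanishes at a ∈ {-1, 2, 3}; Q'(b) = 2b + 4 vanishes at b ∈ {-2}.
Local minima of P (where P''>0): P(-1)=-141, P(3)=243. Local minima of Q: Q(-2)=-4.
So the global minimum of E is P(-1) + Q(-2) + 2 = -141 − 4 + 2 = -143, attained at (-1, -2).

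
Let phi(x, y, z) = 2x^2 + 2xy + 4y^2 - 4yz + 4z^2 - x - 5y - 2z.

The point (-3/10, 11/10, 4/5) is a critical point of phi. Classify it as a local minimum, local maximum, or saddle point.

The Hessian is constant: H = [[4, 2, 0], [2, 8, -4], [0, -4, 8]].
Leading principal minors: Δ₁ = 4, Δ₂ = 28, Δ₃ = 160.
All leading minors are positive, so H is positive definite: a local minimum.

local minimum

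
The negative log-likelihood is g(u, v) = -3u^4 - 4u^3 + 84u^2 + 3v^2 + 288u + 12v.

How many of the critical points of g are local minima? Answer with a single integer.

1

g separates as a function of u plus a function of v, so ∇g=0 decouples.
∂g/∂u = -12(u - 4)(u + 2)(u + 3) = 0 at u ∈ {-3, -2, 4}; ∂g/∂v = 6(v + 2) = 0 at v ∈ {-2}.
The Hessian is diagonal: diag(g_uu, g_vv). Second derivatives: g_uu(-3)=-84, g_uu(-2)=72, g_uu(4)=-504; g_vv(-2)=6.
Local minima occur where both diagonal entries positive: (-2, -2). Count: 1.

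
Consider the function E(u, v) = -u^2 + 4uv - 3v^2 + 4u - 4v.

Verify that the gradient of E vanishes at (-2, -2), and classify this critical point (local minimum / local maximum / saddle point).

saddle point

∇E = (-2u + 4v + 4, 4u - 6v - 4); substituting (-2, -2) gives ∇E = (0, 0), so (-2, -2) is indeed a critical point.
The Hessian of E is constant: H = [[-2, 4], [4, -6]].
det(H) = (-2)·(-6) − 4² = -4.
Since det(H) < 0, H is indefinite and the critical point is a saddle point.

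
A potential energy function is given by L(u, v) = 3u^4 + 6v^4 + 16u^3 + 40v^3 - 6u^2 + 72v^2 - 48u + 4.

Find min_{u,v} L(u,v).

-156

L(u,v) separates as P(u) + Q(v) + 4, so its minimum is min P + min Q + 4.
P'(u) = 12(u - 1)(u + 1)(u + 4) vanishes at u ∈ {-4, -1, 1}; Q'(v) = 24v(v + 2)(v + 3) vanishes at v ∈ {-3, -2, 0}.
Local minima of P (where P''>0): P(-4)=-160, P(1)=-35. Local minima of Q: Q(-3)=54, Q(0)=0.
So the global minimum of L is P(-4) + Q(0) + 4 = -160 + 0 + 4 = -156, attained at (-4, 0).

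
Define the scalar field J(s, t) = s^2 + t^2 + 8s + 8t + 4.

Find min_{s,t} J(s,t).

-28

J(s,t) separates as P(s) + Q(t) + 4, so its minimum is min P + min Q + 4.
P'(s) = 2s + 8 vanishes at s ∈ {-4}; Q'(t) = 2(t + 4) vanishes at t ∈ {-4}.
Local minima of P (where P''>0): P(-4)=-16. Local minima of Q: Q(-4)=-16.
So the global minimum of J is P(-4) + Q(-4) + 4 = -16 − 16 + 4 = -28, attained at (-4, -4).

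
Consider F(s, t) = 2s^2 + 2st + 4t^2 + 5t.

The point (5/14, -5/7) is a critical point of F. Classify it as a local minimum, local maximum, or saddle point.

local minimum

The Hessian of F is constant: H = [[4, 2], [2, 8]].
det(H) = 4·8 − 2² = 28.
det(H) > 0 and tr(H) = 12 > 0, so H is positive definite and the point is a local minimum.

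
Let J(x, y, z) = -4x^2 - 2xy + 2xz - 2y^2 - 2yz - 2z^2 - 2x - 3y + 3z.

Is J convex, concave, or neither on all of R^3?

J is quadratic, so its Hessian is the constant matrix H = [[-8, -2, 2], [-2, -4, -2], [2, -2, -4]].
Leading principal minors: -8, 28, -48.
Signs alternate −, +, − ⇒ H ≺ 0 ⇒ concave.

concave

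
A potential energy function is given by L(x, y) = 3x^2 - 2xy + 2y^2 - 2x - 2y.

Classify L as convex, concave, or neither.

convex

L is quadratic, so its Hessian is the constant matrix H = [[6, -2], [-2, 4]].
det(H) = 20, tr(H) = 10.
det(H) > 0 and tr(H) > 0, so H is positive definite everywhere: convex.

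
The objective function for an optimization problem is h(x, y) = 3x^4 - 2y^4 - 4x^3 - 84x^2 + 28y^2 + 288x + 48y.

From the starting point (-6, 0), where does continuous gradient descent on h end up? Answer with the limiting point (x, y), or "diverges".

h is separable, so gradient descent decouples: x follows -∂h/∂x, y follows -∂h/∂y.
∂h/∂x = 12(x - 3)(x - 2)(x + 4); at x=-6 this is -1728, so x increases.
∂h/∂y = -8(y - 3)(y + 1)(y + 2); at y=0 this is 48, so y decreases.
x converges to its nearest critical value -4 (a local min of the x-part); y converges to -1. The iterate converges to (-4, -1).

(-4, -1)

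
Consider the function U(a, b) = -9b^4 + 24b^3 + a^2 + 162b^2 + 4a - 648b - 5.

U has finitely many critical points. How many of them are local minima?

1

U separates as a function of a plus a function of b, so ∇U=0 decouples.
∂U/∂a = 2(a + 2) = 0 at a ∈ {-2}; ∂U/∂b = -36(b - 3)(b - 2)(b + 3) = 0 at b ∈ {-3, 2, 3}.
The Hessian is diagonal: diag(U_aa, U_bb). Second derivatives: U_aa(-2)=2; U_bb(-3)=-1080, U_bb(2)=180, U_bb(3)=-216.
Local minima occur where both diagonal entries positive: (-2, 2). Count: 1.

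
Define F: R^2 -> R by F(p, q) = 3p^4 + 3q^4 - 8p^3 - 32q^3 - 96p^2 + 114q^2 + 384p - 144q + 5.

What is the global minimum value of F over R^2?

-1846

F(p,q) separates as A(p) + B(q) + 5, so its minimum is min A + min B + 5.
A'(p) = 12(p - 4)(p - 2)(p + 4) vanishes at p ∈ {-4, 2, 4}; B'(q) = 12(q - 4)(q - 3)(q - 1) vanishes at q ∈ {1, 3, 4}.
Local minima of A (where A''>0): A(-4)=-1792, A(4)=256. Local minima of B: B(1)=-59, B(4)=-32.
So the global minimum of F is A(-4) + B(1) + 5 = -1792 − 59 + 5 = -1846, attained at (-4, 1).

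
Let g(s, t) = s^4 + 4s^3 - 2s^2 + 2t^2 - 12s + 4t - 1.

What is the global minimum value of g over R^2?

-12

g(s,t) separates as P(s) + Q(t) − 1, so its minimum is min P + min Q − 1.
P'(s) = 4(s - 1)(s + 1)(s + 3) vanishes at s ∈ {-3, -1, 1}; Q'(t) = 4(t + 1) vanishes at t ∈ {-1}.
Local minima of P (where P''>0): P(-3)=-9, P(1)=-9. Local minima of Q: Q(-1)=-2.
So the global minimum of g is P(-3) + Q(-1) − 1 = -9 − 2 − 1 = -12, attained at (-3, -1).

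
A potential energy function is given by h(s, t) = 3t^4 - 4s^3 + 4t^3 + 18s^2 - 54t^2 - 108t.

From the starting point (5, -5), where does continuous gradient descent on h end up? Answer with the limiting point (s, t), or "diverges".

h is separable, so gradient descent decouples: s follows -∂h/∂s, t follows -∂h/∂t.
∂h/∂s = -12s(s - 3); at s=5 this is -120, so s increases.
∂h/∂t = 12(t - 3)(t + 1)(t + 3); at t=-5 this is -768, so t increases.
The s-coordinate has no critical point in that direction and runs off to infinity.

diverges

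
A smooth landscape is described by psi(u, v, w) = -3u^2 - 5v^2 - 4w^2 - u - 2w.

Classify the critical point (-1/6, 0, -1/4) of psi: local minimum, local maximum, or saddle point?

The Hessian is constant: H = [[-6, 0, 0], [0, -10, 0], [0, 0, -8]].
Leading principal minors: Δ₁ = -6, Δ₂ = 60, Δ₃ = -480.
The minors alternate sign starting negative (−, +, −), so H is negative definite: a local maximum.

local maximum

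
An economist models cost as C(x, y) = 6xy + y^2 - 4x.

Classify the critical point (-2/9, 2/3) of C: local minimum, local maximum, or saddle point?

saddle point

The Hessian of C is constant: H = [[0, 6], [6, 2]].
det(H) = 0·2 − 6² = -36.
Since det(H) < 0, H is indefinite and the critical point is a saddle point.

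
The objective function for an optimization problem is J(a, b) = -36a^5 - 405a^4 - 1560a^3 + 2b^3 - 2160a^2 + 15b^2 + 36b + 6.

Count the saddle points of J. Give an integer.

J separates as a function of a plus a function of b, so ∇J=0 decouples.
∂J/∂a = -180a(a + 2)(a + 3)(a + 4) = 0 at a ∈ {-4, -3, -2, 0}; ∂J/∂b = 6(b + 2)(b + 3) = 0 at b ∈ {-3, -2}.
The Hessian is diagonal: diag(J_aa, J_bb). Second derivatives: J_aa(-4)=1440, J_aa(-3)=-540, J_aa(-2)=720, J_aa(0)=-4320; J_bb(-3)=-6, J_bb(-2)=6.
Saddle points occur where the two diagonal entries have opposite signs: (-4, -3), (-3, -2), (-2, -3), (0, -2). Count: 4.

4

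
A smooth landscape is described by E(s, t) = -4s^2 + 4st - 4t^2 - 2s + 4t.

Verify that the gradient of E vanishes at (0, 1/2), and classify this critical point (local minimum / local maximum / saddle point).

local maximum

∇E = (-8s + 4t - 2, 4s - 8t + 4); substituting (0, 1/2) gives ∇E = (0, 0), so (0, 1/2) is indeed a critical point.
The Hessian of E is constant: H = [[-8, 4], [4, -8]].
det(H) = (-8)·(-8) − 4² = 48.
det(H) > 0 and tr(H) = -16 < 0, so H is negative definite and the point is a local maximum.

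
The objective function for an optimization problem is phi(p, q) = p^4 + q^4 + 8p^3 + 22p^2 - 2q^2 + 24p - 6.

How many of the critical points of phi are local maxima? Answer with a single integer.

phi separates as a function of p plus a function of q, so ∇phi=0 decouples.
∂phi/∂p = 4(p + 1)(p + 2)(p + 3) = 0 at p ∈ {-3, -2, -1}; ∂phi/∂q = 4q(q - 1)(q + 1) = 0 at q ∈ {-1, 0, 1}.
The Hessian is diagonal: diag(phi_pp, phi_qq). Second derivatives: phi_pp(-3)=8, phi_pp(-2)=-4, phi_pp(-1)=8; phi_qq(-1)=8, phi_qq(0)=-4, phi_qq(1)=8.
Local maxima occur where both diagonal entries negative: (-2, 0). Count: 1.

1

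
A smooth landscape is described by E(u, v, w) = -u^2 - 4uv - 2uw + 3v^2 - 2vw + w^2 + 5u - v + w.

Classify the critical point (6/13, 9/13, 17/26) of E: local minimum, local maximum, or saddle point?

The Hessian is constant: H = [[-2, -4, -2], [-4, 6, -2], [-2, -2, 2]].
Leading principal minors: Δ₁ = -2, Δ₂ = -28, Δ₃ = -104.
The minors fit neither the all-positive nor the alternating-sign pattern, so H is indefinite: a saddle point.

saddle point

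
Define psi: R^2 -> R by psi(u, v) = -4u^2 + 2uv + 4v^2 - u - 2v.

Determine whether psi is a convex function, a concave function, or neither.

psi is quadratic, so its Hessian is the constant matrix H = [[-8, 2], [2, 8]].
det(H) = -68, tr(H) = 0.
det(H) < 0, so H is indefinite: neither convex nor concave.

neither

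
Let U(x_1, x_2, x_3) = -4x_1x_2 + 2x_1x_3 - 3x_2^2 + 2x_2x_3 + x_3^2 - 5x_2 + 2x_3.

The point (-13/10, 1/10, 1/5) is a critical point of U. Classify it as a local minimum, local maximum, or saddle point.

The Hessian is constant: H = [[0, -4, 2], [-4, -6, 2], [2, 2, 2]].
Leading principal minors: Δ₁ = 0, Δ₂ = -16, Δ₃ = -40.
The minors fit neither the all-positive nor the alternating-sign pattern, so H is indefinite: a saddle point.

saddle point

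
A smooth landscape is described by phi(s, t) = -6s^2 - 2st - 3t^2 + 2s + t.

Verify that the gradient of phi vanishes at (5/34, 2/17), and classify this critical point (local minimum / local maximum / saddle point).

∇phi = (-12s - 2t + 2, -2s - 6t + 1); substituting (5/34, 2/17) gives ∇phi = (0, 0), so (5/34, 2/17) is indeed a critical point.
The Hessian of phi is constant: H = [[-12, -2], [-2, -6]].
det(H) = (-12)·(-6) − (-2)² = 68.
det(H) > 0 and tr(H) = -18 < 0, so H is negative definite and the point is a local maximum.

local maximum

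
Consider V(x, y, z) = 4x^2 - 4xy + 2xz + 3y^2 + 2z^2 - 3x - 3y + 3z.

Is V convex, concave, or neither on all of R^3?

V is quadratic, so its Hessian is the constant matrix H = [[8, -4, 2], [-4, 6, 0], [2, 0, 4]].
Leading principal minors: 8, 32, 104.
All positive ⇒ H ≻ 0 ⇒ convex.

convex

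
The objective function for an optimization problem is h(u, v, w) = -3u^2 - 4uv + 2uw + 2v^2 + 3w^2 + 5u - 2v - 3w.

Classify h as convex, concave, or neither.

neither

h is quadratic, so its Hessian is the constant matrix H = [[-6, -4, 2], [-4, 4, 0], [2, 0, 6]].
Leading principal minors: -6, -40, -256.
Neither pattern holds ⇒ H is indefinite ⇒ neither convex nor concave.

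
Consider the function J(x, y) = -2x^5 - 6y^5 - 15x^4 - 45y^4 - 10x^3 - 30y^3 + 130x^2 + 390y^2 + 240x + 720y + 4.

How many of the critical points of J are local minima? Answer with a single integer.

4

J separates as a function of x plus a function of y, so ∇J=0 decouples.
∂J/∂x = -10(x - 2)(x + 1)(x + 3)(x + 4) = 0 at x ∈ {-4, -3, -1, 2}; ∂J/∂y = -30(y - 2)(y + 1)(y + 3)(y + 4) = 0 at y ∈ {-4, -3, -1, 2}.
The Hessian is diagonal: diag(J_xx, J_yy). Second derivatives: J_xx(-4)=180, J_xx(-3)=-100, J_xx(-1)=180, J_xx(2)=-900; J_yy(-4)=540, J_yy(-3)=-300, J_yy(-1)=540, J_yy(2)=-2700.
Local minima occur where both diagonal entries positive: (-4, -4), (-4, -1), (-1, -4), (-1, -1). Count: 4.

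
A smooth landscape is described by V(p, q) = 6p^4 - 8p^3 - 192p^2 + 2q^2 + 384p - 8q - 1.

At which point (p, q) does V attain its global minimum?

V(p,q) separates as A(p) + B(q) − 1, so its minimum is min A + min B − 1.
A'(p) = 24(p - 4)(p - 1)(p + 4) vanishes at p ∈ {-4, 1, 4}; B'(q) = 4q - 8 vanishes at q ∈ {2}.
Local minima of A (where A''>0): A(-4)=-2560, A(4)=-512. Local minima of B: B(2)=-8.
So the global minimum of V is A(-4) + B(2) − 1 = -2560 − 8 − 1 = -2569, attained at (-4, 2).

(-4, 2)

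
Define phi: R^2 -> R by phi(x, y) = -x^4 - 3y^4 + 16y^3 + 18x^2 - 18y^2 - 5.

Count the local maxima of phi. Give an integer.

phi separates as a function of x plus a function of y, so ∇phi=0 decouples.
∂phi/∂x = -4x(x - 3)(x + 3) = 0 at x ∈ {-3, 0, 3}; ∂phi/∂y = -12y(y - 3)(y - 1) = 0 at y ∈ {0, 1, 3}.
The Hessian is diagonal: diag(phi_xx, phi_yy). Second derivatives: phi_xx(-3)=-72, phi_xx(0)=36, phi_xx(3)=-72; phi_yy(0)=-36, phi_yy(1)=24, phi_yy(3)=-72.
Local maxima occur where both diagonal entries negative: (-3, 0), (-3, 3), (3, 0), (3, 3). Count: 4.

4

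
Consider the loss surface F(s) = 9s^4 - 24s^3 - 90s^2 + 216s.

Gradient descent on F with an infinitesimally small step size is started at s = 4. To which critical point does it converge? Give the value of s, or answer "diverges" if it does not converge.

3

F'(s) = 36(s - 3)(s - 1)(s + 2), so F'(4) = 648.
Gradient descent moves in the -F' direction, i.e. s is decreasing.
The nearest critical point in that direction is s = 3, where F'' = 360 > 0 (a local minimum). The iterate converges there.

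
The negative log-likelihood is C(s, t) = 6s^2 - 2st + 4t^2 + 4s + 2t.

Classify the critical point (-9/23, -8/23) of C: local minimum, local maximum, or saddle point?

local minimum

The Hessian of C is constant: H = [[12, -2], [-2, 8]].
det(H) = 12·8 − (-2)² = 92.
det(H) > 0 and tr(H) = 20 > 0, so H is positive definite and the point is a local minimum.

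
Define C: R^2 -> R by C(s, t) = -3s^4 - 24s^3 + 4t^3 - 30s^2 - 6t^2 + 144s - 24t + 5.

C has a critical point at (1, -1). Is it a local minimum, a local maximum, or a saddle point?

local maximum

The mixed partial ∂²C/∂s∂t is 0, so the Hessian at any point is diag(C_ss, C_tt) = diag(-12(3s^2 + 12s + 5), 12(2t - 1)).
At (1, -1): H = diag(-240, -36).
Both eigenvalues are negative, so H is negative definite: a local maximum.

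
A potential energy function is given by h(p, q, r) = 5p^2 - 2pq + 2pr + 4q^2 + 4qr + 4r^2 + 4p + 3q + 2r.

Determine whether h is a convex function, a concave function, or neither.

h is quadratic, so its Hessian is the constant matrix H = [[10, -2, 2], [-2, 8, 4], [2, 4, 8]].
Leading principal minors: 10, 76, 384.
All positive ⇒ H ≻ 0 ⇒ convex.

convex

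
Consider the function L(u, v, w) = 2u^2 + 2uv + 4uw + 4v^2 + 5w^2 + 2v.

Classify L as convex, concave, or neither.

convex

L is quadratic, so its Hessian is the constant matrix H = [[4, 2, 4], [2, 8, 0], [4, 0, 10]].
Leading principal minors: 4, 28, 152.
All positive ⇒ H ≻ 0 ⇒ convex.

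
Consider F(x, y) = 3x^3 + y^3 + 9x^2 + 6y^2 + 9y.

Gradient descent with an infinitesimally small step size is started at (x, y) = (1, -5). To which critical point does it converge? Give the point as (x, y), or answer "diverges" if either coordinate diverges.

diverges

F is separable, so gradient descent decouples: x follows -∂F/∂x, y follows -∂F/∂y.
∂F/∂x = 9x(x + 2); at x=1 this is 27, so x decreases.
∂F/∂y = 3(y + 1)(y + 3); at y=-5 this is 24, so y decreases.
The y-coordinate has no critical point in that direction and runs off to infinity.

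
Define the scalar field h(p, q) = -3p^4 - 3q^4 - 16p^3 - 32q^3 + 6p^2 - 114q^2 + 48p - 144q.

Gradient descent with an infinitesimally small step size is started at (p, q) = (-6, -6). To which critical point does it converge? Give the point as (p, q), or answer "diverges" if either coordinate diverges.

diverges

h is separable, so gradient descent decouples: p follows -∂h/∂p, q follows -∂h/∂q.
∂h/∂p = -12(p - 1)(p + 1)(p + 4); at p=-6 this is 840, so p decreases.
∂h/∂q = -12(q + 1)(q + 3)(q + 4); at q=-6 this is 360, so q decreases.
The p-coordinate has no critical point in that direction and runs off to infinity.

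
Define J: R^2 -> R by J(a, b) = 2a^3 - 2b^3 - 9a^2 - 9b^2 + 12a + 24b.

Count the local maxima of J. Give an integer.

1

J separates as a function of a plus a function of b, so ∇J=0 decouples.
∂J/∂a = 6(a - 2)(a - 1) = 0 at a ∈ {1, 2}; ∂J/∂b = -6(b - 1)(b + 4) = 0 at b ∈ {-4, 1}.
The Hessian is diagonal: diag(J_aa, J_bb). Second derivatives: J_aa(1)=-6, J_aa(2)=6; J_bb(-4)=30, J_bb(1)=-30.
Local maxima occur where both diagonal entries negative: (1, 1). Count: 1.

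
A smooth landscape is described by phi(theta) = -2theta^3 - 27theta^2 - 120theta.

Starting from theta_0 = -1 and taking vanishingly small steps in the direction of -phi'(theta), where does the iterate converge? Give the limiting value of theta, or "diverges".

diverges

phi'(theta) = -6(theta + 4)(theta + 5), so phi'(-1) = -72.
Gradient descent moves in the -phi' direction, i.e. theta is increasing.
There is no critical point above theta=-1, and phi' keeps the same sign, so the iterate runs off to +∞.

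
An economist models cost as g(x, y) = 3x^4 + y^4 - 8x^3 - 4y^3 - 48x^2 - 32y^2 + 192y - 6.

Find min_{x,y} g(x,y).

-1286

g(x,y) separates as P(x) + Q(y) − 6, so its minimum is min P + min Q − 6.
P'(x) = 12x(x - 4)(x + 2) vanishes at x ∈ {-2, 0, 4}; Q'(y) = 4(y - 4)(y - 3)(y + 4) vanishes at y ∈ {-4, 3, 4}.
Local minima of P (where P''>0): P(-2)=-80, P(4)=-512. Local minima of Q: Q(-4)=-768, Q(4)=256.
So the global minimum of g is P(4) + Q(-4) − 6 = -512 − 768 − 6 = -1286, attained at (4, -4).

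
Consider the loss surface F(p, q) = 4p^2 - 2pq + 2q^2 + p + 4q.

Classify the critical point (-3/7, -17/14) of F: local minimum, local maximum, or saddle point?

The Hessian of F is constant: H = [[8, -2], [-2, 4]].
det(H) = 8·4 − (-2)² = 28.
det(H) > 0 and tr(H) = 12 > 0, so H is positive definite and the point is a local minimum.

local minimum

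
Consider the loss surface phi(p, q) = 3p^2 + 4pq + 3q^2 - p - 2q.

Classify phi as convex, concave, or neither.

convex

phi is quadratic, so its Hessian is the constant matrix H = [[6, 4], [4, 6]].
det(H) = 20, tr(H) = 12.
det(H) > 0 and tr(H) > 0, so H is positive definite everywhere: convex.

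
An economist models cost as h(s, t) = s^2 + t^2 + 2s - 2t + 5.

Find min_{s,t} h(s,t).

h(s,t) separates as P(s) + Q(t) + 5, so its minimum is min P + min Q + 5.
P'(s) = 2s + 2 vanishes at s ∈ {-1}; Q'(t) = 2(t - 1) vanishes at t ∈ {1}.
Local minima of P (where P''>0): P(-1)=-1. Local minima of Q: Q(1)=-1.
So the global minimum of h is P(-1) + Q(1) + 5 = -1 − 1 + 5 = 3, attained at (-1, 1).

3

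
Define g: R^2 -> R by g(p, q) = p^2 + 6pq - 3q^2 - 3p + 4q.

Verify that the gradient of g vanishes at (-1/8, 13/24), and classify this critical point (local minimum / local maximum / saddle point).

saddle point

∇g = (2p + 6q - 3, 6p - 6q + 4); substituting (-1/8, 13/24) gives ∇g = (0, 0), so (-1/8, 13/24) is indeed a critical point.
The Hessian of g is constant: H = [[2, 6], [6, -6]].
det(H) = 2·(-6) − 6² = -48.
Since det(H) < 0, H is indefinite and the critical point is a saddle point.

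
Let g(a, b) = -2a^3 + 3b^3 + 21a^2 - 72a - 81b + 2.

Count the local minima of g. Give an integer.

1

g separates as a function of a plus a function of b, so ∇g=0 decouples.
∂g/∂a = -6(a - 4)(a - 3) = 0 at a ∈ {3, 4}; ∂g/∂b = 9(b - 3)(b + 3) = 0 at b ∈ {-3, 3}.
The Hessian is diagonal: diag(g_aa, g_bb). Second derivatives: g_aa(3)=6, g_aa(4)=-6; g_bb(-3)=-54, g_bb(3)=54.
Local minima occur where both diagonal entries positive: (3, 3). Count: 1.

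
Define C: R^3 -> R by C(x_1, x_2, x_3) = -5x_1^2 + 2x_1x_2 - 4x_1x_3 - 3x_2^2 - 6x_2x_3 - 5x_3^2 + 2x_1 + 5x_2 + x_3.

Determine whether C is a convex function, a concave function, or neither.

concave

C is quadratic, so its Hessian is the constant matrix H = [[-10, 2, -4], [2, -6, -6], [-4, -6, -10]].
Leading principal minors: -10, 56, -8.
Signs alternate −, +, − ⇒ H ≺ 0 ⇒ concave.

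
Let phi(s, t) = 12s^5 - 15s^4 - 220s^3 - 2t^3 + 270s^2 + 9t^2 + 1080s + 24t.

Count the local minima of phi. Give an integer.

2

phi separates as a function of s plus a function of t, so ∇phi=0 decouples.
∂phi/∂s = 60(s - 3)(s - 2)(s + 1)(s + 3) = 0 at s ∈ {-3, -1, 2, 3}; ∂phi/∂t = -6(t - 4)(t + 1) = 0 at t ∈ {-1, 4}.
The Hessian is diagonal: diag(phi_ss, phi_tt). Second derivatives: phi_ss(-3)=-3600, phi_ss(-1)=1440, phi_ss(2)=-900, phi_ss(3)=1440; phi_tt(-1)=30, phi_tt(4)=-30.
Local minima occur where both diagonal entries positive: (-1, -1), (3, -1). Count: 2.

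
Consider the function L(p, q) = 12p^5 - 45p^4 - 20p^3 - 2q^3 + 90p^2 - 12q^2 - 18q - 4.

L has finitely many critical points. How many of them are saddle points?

L separates as a function of p plus a function of q, so ∇L=0 decouples.
∂L/∂p = 60p(p - 3)(p - 1)(p + 1) = 0 at p ∈ {-1, 0, 1, 3}; ∂L/∂q = -6(q + 1)(q + 3) = 0 at q ∈ {-3, -1}.
The Hessian is diagonal: diag(L_pp, L_qq). Second derivatives: L_pp(-1)=-480, L_pp(0)=180, L_pp(1)=-240, L_pp(3)=1440; L_qq(-3)=12, L_qq(-1)=-12.
Saddle points occur where the two diagonal entries have opposite signs: (-1, -3), (0, -1), (1, -3), (3, -1). Count: 4.

4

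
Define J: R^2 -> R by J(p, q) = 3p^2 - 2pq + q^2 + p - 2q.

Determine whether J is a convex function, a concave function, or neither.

convex

J is quadratic, so its Hessian is the constant matrix H = [[6, -2], [-2, 2]].
det(H) = 8, tr(H) = 8.
det(H) > 0 and tr(H) > 0, so H is positive definite everywhere: convex.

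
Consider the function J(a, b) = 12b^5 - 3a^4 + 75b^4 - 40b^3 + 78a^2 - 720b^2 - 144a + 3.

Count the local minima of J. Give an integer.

J separates as a function of a plus a function of b, so ∇J=0 decouples.
∂J/∂a = -12(a - 3)(a - 1)(a + 4) = 0 at a ∈ {-4, 1, 3}; ∂J/∂b = 60b(b - 2)(b + 3)(b + 4) = 0 at b ∈ {-4, -3, 0, 2}.
The Hessian is diagonal: diag(J_aa, J_bb). Second derivatives: J_aa(-4)=-420, J_aa(1)=120, J_aa(3)=-168; J_bb(-4)=-1440, J_bb(-3)=900, J_bb(0)=-1440, J_bb(2)=3600.
Local minima occur where both diagonal entries positive: (1, -3), (1, 2). Count: 2.

2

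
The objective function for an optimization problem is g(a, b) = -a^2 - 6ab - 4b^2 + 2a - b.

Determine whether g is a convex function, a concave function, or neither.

neither

g is quadratic, so its Hessian is the constant matrix H = [[-2, -6], [-6, -8]].
det(H) = -20, tr(H) = -10.
det(H) < 0, so H is indefinite: neither convex nor concave.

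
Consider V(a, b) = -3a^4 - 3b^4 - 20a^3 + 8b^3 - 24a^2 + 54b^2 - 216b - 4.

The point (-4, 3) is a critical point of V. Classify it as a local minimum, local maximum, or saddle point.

local maximum

The mixed partial ∂²V/∂a∂b is 0, so the Hessian at any point is diag(V_aa, V_bb) = diag(-12(3a^2 + 10a + 4), 12(-3b^2 + 4b + 9)).
At (-4, 3): H = diag(-144, -72).
Both eigenvalues are negative, so H is negative definite: a local maximum.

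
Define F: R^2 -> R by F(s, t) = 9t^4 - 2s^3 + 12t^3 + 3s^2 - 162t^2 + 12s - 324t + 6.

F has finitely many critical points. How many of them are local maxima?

1

F separates as a function of s plus a function of t, so ∇F=0 decouples.
∂F/∂s = -6(s - 2)(s + 1) = 0 at s ∈ {-1, 2}; ∂F/∂t = 36(t - 3)(t + 1)(t + 3) = 0 at t ∈ {-3, -1, 3}.
The Hessian is diagonal: diag(F_ss, F_tt). Second derivatives: F_ss(-1)=18, F_ss(2)=-18; F_tt(-3)=432, F_tt(-1)=-288, F_tt(3)=864.
Local maxima occur where both diagonal entries negative: (2, -1). Count: 1.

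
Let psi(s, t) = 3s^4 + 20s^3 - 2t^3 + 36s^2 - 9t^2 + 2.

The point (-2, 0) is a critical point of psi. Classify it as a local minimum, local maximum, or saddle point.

local maximum

The mixed partial ∂²psi/∂s∂t is 0, so the Hessian at any point is diag(psi_ss, psi_tt) = diag(12(3s^2 + 10s + 6), -6(2t + 3)).
At (-2, 0): H = diag(-24, -18).
Both eigenvalues are negative, so H is negative definite: a local maximum.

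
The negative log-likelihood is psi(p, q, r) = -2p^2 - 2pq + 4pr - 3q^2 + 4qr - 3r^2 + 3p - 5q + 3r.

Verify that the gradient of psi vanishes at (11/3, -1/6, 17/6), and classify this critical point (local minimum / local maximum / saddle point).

local maximum

∇psi = (-4p - 2q + 4r + 3, -2p - 6q + 4r - 5, 4p + 4q - 6r + 3); substituting (11/3, -1/6, 17/6) gives ∇psi = (0, 0, 0), so (11/3, -1/6, 17/6) is indeed a critical point.
The Hessian is constant: H = [[-4, -2, 4], [-2, -6, 4], [4, 4, -6]].
Leading principal minors: Δ₁ = -4, Δ₂ = 20, Δ₃ = -24.
The minors alternate sign starting negative (−, +, −), so H is negative definite: a local maximum.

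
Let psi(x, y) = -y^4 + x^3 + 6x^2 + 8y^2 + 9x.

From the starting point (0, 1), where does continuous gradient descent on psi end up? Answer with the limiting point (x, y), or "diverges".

psi is separable, so gradient descent decouples: x follows -∂psi/∂x, y follows -∂psi/∂y.
∂psi/∂x = 3(x + 1)(x + 3); at x=0 this is 9, so x decreases.
∂psi/∂y = -4y(y - 2)(y + 2); at y=1 this is 12, so y decreases.
x converges to its nearest critical value -1 (a local min of the x-part); y converges to 0. The iterate converges to (-1, 0).

(-1, 0)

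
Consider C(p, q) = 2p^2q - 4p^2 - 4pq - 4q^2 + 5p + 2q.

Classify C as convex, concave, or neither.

The term 2p^2q is cubic, so the Hessian is not constant.
∂²C/∂p² = 4q - 8, which takes both signs as q varies (negative for sufficiently negative q). A diagonal entry of the Hessian changing sign means the Hessian is neither positive- nor negative-semidefinite on all of R^2.

neither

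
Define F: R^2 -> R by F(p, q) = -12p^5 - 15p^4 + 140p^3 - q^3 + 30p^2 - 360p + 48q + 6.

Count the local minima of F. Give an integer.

F separates as a function of p plus a function of q, so ∇F=0 decouples.
∂F/∂p = -60(p - 2)(p - 1)(p + 1)(p + 3) = 0 at p ∈ {-3, -1, 1, 2}; ∂F/∂q = -3(q - 4)(q + 4) = 0 at q ∈ {-4, 4}.
The Hessian is diagonal: diag(F_pp, F_qq). Second derivatives: F_pp(-3)=2400, F_pp(-1)=-720, F_pp(1)=480, F_pp(2)=-900; F_qq(-4)=24, F_qq(4)=-24.
Local minima occur where both diagonal entries positive: (-3, -4), (1, -4). Count: 2.

2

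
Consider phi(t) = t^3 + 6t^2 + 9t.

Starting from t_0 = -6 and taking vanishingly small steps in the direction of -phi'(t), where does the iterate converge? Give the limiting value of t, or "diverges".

phi'(t) = 3(t + 1)(t + 3), so phi'(-6) = 45.
Gradient descent moves in the -phi' direction, i.e. t is decreasing.
There is no critical point below t=-6, and phi' keeps the same sign, so the iterate runs off to −∞.

diverges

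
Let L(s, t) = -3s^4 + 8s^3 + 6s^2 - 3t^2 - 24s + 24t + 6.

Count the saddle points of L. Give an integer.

1

L separates as a function of s plus a function of t, so ∇L=0 decouples.
∂L/∂s = -12(s - 2)(s - 1)(s + 1) = 0 at s ∈ {-1, 1, 2}; ∂L/∂t = -6(t - 4) = 0 at t ∈ {4}.
The Hessian is diagonal: diag(L_ss, L_tt). Second derivatives: L_ss(-1)=-72, L_ss(1)=24, L_ss(2)=-36; L_tt(4)=-6.
Saddle points occur where the two diagonal entries have opposite signs: (1, 4). Count: 1.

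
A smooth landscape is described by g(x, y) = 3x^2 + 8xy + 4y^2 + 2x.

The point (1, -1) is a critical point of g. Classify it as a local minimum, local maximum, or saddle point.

saddle point

The Hessian of g is constant: H = [[6, 8], [8, 8]].
det(H) = 6·8 − 8² = -16.
Since det(H) < 0, H is indefinite and the critical point is a saddle point.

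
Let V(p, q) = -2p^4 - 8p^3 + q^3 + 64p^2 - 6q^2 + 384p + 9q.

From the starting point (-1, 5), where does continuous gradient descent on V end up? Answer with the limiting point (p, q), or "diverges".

V is separable, so gradient descent decouples: p follows -∂V/∂p, q follows -∂V/∂q.
∂V/∂p = -8(p - 4)(p + 3)(p + 4); at p=-1 this is 240, so p decreases.
∂V/∂q = 3(q - 3)(q - 1); at q=5 this is 24, so q decreases.
p converges to its nearest critical value -3 (a local min of the p-part); q converges to 3. The iterate converges to (-3, 3).

(-3, 3)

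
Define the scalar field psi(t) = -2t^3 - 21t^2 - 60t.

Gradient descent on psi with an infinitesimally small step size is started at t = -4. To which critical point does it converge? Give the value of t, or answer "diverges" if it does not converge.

psi'(t) = -6(t + 2)(t + 5), so psi'(-4) = 12.
Gradient descent moves in the -psi' direction, i.e. t is decreasing.
The nearest critical point in that direction is t = -5, where psi'' = 18 > 0 (a local minimum). The iterate converges there.

-5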